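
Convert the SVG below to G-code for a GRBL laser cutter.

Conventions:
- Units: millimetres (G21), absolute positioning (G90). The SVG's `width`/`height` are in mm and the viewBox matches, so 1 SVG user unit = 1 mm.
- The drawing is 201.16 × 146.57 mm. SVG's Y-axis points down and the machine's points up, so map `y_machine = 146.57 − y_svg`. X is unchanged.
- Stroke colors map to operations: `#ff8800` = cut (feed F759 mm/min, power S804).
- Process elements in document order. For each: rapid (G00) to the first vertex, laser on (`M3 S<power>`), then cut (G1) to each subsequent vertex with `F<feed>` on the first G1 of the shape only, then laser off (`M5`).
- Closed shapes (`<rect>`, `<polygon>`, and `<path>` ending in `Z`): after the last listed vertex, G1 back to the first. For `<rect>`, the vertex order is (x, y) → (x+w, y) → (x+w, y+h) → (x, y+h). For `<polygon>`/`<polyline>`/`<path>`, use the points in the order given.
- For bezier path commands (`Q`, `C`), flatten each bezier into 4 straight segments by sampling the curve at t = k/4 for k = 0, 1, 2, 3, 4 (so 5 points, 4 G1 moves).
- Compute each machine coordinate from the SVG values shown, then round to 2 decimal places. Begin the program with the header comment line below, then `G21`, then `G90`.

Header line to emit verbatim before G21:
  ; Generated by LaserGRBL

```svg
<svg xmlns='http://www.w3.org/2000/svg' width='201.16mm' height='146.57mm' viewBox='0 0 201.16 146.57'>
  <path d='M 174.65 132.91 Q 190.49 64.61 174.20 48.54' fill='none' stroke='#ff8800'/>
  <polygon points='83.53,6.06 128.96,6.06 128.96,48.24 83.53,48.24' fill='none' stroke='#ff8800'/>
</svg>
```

; Generated by LaserGRBL
G21
G90
G00 X174.65 Y13.66
M3 S804
G1 X180.56 Y44.55 F759
G1 X182.46 Y68.90
G1 X180.34 Y86.73
G1 X174.20 Y98.03
M5
G00 X83.53 Y140.51
M3 S804
G1 X128.96 Y140.51 F759
G1 X128.96 Y98.33
G1 X83.53 Y98.33
G1 X83.53 Y140.51
M5

viewBox `0 0 201.16 146.57` with mm width/height → 1 unit = 1 mm. Flip: y_m = 146.57 − y_svg.

**Shape 1** — `<path>` quadratic bezier, stroke `#ff8800` → cut (S804, F759). Control points (SVG): P0=(174.65,132.91), P1=(190.49,64.61), P2=(174.20,48.54); sampled at t=k/4. Machine vertices: (174.65,13.66) → (180.56,44.55) → (182.46,68.90) → (180.34,86.73) → (174.20,98.03). Open path.

**Shape 2** — `<polygon>` rectangle, stroke `#ff8800` → cut (S804, F759). Machine vertices: (83.53,140.51) → (128.96,140.51) → (128.96,98.33) → (83.53,98.33) → (83.53,140.51). Closed: final G1 returns to the first vertex.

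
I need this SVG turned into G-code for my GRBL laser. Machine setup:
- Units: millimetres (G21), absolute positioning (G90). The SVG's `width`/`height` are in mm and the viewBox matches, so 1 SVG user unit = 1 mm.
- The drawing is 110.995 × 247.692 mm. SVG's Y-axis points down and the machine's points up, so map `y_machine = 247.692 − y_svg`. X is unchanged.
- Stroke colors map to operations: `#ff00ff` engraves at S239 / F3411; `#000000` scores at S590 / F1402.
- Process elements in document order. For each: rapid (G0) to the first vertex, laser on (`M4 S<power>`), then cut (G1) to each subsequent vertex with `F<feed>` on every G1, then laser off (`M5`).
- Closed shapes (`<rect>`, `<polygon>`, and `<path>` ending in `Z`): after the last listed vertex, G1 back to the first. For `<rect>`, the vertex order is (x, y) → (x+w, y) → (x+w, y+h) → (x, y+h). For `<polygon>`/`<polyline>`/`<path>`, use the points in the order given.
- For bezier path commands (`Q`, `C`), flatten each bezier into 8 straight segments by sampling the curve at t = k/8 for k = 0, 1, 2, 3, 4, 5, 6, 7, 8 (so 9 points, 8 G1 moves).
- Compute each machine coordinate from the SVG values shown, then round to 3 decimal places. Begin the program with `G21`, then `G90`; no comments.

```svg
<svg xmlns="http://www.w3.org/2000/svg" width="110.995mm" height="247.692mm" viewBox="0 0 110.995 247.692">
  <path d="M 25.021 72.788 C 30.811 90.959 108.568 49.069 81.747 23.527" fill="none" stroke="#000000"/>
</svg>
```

viewBox `0 0 110.995 247.692` with mm width/height → 1 unit = 1 mm. Flip: y_m = 247.692 − y_svg.

**Shape 1** — `<path>` cubic bezier, stroke `#000000` → score (S590, F1402). Control points (SVG): P0=(25.021,72.788), P1=(30.811,90.959), P2=(108.568,49.069), P3=(81.747,23.527); sampled at t=k/8. Machine vertices: (25.021,174.904) → (30.221,170.756) → (40.099,171.343) → (52.586,175.770) → (65.613,183.142) → (77.112,192.563) → (85.013,203.137) → (87.248,213.970) → (81.747,224.165). Open path.

G21
G90
G0 X25.021 Y174.904
M4 S590
G1 X30.221 Y170.756 F1402
G1 X40.099 Y171.343 F1402
G1 X52.586 Y175.770 F1402
G1 X65.613 Y183.142 F1402
G1 X77.112 Y192.563 F1402
G1 X85.013 Y203.137 F1402
G1 X87.248 Y213.970 F1402
G1 X81.747 Y224.165 F1402
M5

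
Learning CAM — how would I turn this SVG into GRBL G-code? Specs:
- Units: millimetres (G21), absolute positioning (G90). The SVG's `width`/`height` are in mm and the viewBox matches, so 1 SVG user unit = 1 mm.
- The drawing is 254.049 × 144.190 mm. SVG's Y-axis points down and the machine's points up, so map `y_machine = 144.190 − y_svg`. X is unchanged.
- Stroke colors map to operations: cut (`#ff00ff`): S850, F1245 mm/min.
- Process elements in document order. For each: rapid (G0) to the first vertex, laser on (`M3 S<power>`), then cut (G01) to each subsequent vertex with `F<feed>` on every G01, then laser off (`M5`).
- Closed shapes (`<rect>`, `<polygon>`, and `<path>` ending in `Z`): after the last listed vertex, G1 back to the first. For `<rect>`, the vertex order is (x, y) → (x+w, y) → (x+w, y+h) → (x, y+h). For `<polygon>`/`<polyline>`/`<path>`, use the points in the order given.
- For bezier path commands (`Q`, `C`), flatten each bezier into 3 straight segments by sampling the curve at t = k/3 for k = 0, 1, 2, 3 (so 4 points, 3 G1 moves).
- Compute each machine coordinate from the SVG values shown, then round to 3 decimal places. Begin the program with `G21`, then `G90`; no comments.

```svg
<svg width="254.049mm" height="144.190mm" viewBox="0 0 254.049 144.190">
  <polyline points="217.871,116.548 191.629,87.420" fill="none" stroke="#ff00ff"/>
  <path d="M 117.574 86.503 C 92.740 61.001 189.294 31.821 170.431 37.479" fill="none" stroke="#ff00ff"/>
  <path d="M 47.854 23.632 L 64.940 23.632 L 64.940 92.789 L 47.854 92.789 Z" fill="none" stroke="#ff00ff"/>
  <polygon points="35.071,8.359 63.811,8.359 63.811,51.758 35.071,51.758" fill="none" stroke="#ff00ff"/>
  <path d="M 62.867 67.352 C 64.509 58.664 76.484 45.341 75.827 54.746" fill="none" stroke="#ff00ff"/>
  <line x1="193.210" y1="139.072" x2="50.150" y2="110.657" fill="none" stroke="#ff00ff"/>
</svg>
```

1 u = 1 mm; y_m = 144.190 − y.

[1] `<polyline>` line segment, #ff00ff→cut S850 F1245: (217.871,27.642) → (191.629,56.770)

[2] `<path>` cubic bezier, #ff00ff→cut S850 F1245: (117.574,57.687) → (124.432,82.988) → (159.592,102.183) → (170.431,106.711)

[3] `<path>` rectangle, #ff00ff→cut S850 F1245: (47.854,120.558) → (64.940,120.558) → (64.940,51.401) → (47.854,51.401) → (47.854,120.558) (closed)

[4] `<polygon>` rectangle, #ff00ff→cut S850 F1245: (35.071,135.831) → (63.811,135.831) → (63.811,92.432) → (35.071,92.432) → (35.071,135.831) (closed)

[5] `<path>` cubic bezier, #ff00ff→cut S850 F1245: (62.867,76.838) → (67.103,86.058) → (73.124,92.286) → (75.827,89.444)

[6] `<line>` line segment, #ff00ff→cut S850 F1245: (193.210,5.118) → (50.150,33.533)

G21
G90
G0 X217.871 Y27.642
M3 S850
G01 X191.629 Y56.770 F1245
M5
G0 X117.574 Y57.687
M3 S850
G01 X124.432 Y82.988 F1245
G01 X159.592 Y102.183 F1245
G01 X170.431 Y106.711 F1245
M5
G0 X47.854 Y120.558
M3 S850
G01 X64.940 Y120.558 F1245
G01 X64.940 Y51.401 F1245
G01 X47.854 Y51.401 F1245
G01 X47.854 Y120.558 F1245
M5
G0 X35.071 Y135.831
M3 S850
G01 X63.811 Y135.831 F1245
G01 X63.811 Y92.432 F1245
G01 X35.071 Y92.432 F1245
G01 X35.071 Y135.831 F1245
M5
G0 X62.867 Y76.838
M3 S850
G01 X67.103 Y86.058 F1245
G01 X73.124 Y92.286 F1245
G01 X75.827 Y89.444 F1245
M5
G0 X193.210 Y5.118
M3 S850
G01 X50.150 Y33.533 F1245
M5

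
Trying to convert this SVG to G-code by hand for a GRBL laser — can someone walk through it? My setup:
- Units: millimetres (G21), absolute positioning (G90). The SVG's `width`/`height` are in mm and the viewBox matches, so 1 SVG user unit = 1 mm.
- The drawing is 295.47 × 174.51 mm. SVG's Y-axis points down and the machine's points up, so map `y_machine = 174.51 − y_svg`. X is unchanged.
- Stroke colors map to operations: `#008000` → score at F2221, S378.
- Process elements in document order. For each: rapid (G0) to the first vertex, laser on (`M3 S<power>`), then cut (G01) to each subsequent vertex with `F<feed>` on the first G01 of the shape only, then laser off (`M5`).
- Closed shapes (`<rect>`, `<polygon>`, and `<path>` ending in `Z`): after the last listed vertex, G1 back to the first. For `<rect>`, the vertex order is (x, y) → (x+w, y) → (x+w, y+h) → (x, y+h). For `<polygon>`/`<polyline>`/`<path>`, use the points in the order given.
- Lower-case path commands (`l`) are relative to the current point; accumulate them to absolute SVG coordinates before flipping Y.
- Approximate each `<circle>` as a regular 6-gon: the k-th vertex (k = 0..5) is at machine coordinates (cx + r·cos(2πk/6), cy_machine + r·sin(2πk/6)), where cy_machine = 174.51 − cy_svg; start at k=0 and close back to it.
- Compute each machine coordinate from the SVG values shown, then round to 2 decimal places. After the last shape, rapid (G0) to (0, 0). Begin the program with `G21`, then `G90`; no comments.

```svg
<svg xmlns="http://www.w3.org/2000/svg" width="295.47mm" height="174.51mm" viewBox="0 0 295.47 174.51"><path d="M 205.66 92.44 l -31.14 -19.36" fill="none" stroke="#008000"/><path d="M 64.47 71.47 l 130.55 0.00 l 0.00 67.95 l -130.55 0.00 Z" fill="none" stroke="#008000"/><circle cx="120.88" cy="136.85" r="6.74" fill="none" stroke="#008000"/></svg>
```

1 u = 1 mm; y_m = 174.51 − y.

[1] `<path>` line segment, #008000→score S378 F2221: (205.66,82.07) → (174.52,101.43)

[2] `<path>` rectangle, #008000→score S378 F2221: (64.47,103.04) → (195.02,103.04) → (195.02,35.09) → (64.47,35.09) → (64.47,103.04) (closed)

[3] `<circle>` circle, #008000→score S378 F2221: (127.62,37.66) → (124.25,43.50) → (117.51,43.50) → (114.14,37.66) → (117.51,31.82) → (124.25,31.82) → (127.62,37.66) (closed)

G21
G90
G0 X205.66 Y82.07
M3 S378
G01 X174.52 Y101.43 F2221
M5
G0 X64.47 Y103.04
M3 S378
G01 X195.02 Y103.04 F2221
G01 X195.02 Y35.09
G01 X64.47 Y35.09
G01 X64.47 Y103.04
M5
G0 X127.62 Y37.66
M3 S378
G01 X124.25 Y43.50 F2221
G01 X117.51 Y43.50
G01 X114.14 Y37.66
G01 X117.51 Y31.82
G01 X124.25 Y31.82
G01 X127.62 Y37.66
M5
G0 X0.00 Y0.00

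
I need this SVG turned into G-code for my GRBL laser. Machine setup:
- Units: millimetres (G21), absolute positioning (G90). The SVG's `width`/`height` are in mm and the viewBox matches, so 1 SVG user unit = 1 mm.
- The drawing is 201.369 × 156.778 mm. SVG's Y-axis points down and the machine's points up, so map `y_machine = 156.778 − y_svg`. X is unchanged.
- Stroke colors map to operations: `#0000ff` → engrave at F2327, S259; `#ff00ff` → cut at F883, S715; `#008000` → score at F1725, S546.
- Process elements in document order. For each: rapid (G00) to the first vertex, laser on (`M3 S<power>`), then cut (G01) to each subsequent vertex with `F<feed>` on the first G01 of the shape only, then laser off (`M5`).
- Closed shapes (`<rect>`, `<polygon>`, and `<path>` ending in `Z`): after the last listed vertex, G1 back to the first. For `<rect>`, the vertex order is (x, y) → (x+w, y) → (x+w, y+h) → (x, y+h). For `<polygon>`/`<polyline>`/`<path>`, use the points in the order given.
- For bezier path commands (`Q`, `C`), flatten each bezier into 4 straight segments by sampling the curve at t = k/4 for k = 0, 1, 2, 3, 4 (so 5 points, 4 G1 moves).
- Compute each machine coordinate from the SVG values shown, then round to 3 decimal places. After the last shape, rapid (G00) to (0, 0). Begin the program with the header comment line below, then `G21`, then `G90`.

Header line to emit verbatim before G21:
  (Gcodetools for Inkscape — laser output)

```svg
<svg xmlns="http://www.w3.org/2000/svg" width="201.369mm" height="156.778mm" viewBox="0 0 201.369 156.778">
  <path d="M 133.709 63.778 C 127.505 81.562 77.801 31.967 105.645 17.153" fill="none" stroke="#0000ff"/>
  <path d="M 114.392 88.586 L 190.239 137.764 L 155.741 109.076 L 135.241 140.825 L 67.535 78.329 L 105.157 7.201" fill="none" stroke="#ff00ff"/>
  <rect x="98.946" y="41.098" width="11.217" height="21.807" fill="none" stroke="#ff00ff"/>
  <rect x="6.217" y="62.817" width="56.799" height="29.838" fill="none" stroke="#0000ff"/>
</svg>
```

1 u = 1 mm; y_m = 156.778 − y.

[1] `<path>` cubic bezier, #0000ff→engrave S259 F2327: (133.709,93.000) → (122.791,90.699) → (106.909,104.088) → (97.411,123.589) → (105.645,139.625)

[2] `<path>` open polyline, #ff00ff→cut S715 F883: (114.392,68.192) → (190.239,19.014) → (155.741,47.702) → (135.241,15.953) → (67.535,78.449) → (105.157,149.577)

[3] `<rect>` rectangle, #ff00ff→cut S715 F883: (98.946,115.680) → (110.163,115.680) → (110.163,93.873) → (98.946,93.873) → (98.946,115.680) (closed)

[4] `<rect>` rectangle, #0000ff→engrave S259 F2327: (6.217,93.961) → (63.016,93.961) → (63.016,64.123) → (6.217,64.123) → (6.217,93.961) (closed)

(Gcodetools for Inkscape — laser output)
G21
G90
G00 X133.709 Y93.000
M3 S259
G01 X122.791 Y90.699 F2327
G01 X106.909 Y104.088
G01 X97.411 Y123.589
G01 X105.645 Y139.625
M5
G00 X114.392 Y68.192
M3 S715
G01 X190.239 Y19.014 F883
G01 X155.741 Y47.702
G01 X135.241 Y15.953
G01 X67.535 Y78.449
G01 X105.157 Y149.577
M5
G00 X98.946 Y115.680
M3 S715
G01 X110.163 Y115.680 F883
G01 X110.163 Y93.873
G01 X98.946 Y93.873
G01 X98.946 Y115.680
M5
G00 X6.217 Y93.961
M3 S259
G01 X63.016 Y93.961 F2327
G01 X63.016 Y64.123
G01 X6.217 Y64.123
G01 X6.217 Y93.961
M5
G00 X0.000 Y0.000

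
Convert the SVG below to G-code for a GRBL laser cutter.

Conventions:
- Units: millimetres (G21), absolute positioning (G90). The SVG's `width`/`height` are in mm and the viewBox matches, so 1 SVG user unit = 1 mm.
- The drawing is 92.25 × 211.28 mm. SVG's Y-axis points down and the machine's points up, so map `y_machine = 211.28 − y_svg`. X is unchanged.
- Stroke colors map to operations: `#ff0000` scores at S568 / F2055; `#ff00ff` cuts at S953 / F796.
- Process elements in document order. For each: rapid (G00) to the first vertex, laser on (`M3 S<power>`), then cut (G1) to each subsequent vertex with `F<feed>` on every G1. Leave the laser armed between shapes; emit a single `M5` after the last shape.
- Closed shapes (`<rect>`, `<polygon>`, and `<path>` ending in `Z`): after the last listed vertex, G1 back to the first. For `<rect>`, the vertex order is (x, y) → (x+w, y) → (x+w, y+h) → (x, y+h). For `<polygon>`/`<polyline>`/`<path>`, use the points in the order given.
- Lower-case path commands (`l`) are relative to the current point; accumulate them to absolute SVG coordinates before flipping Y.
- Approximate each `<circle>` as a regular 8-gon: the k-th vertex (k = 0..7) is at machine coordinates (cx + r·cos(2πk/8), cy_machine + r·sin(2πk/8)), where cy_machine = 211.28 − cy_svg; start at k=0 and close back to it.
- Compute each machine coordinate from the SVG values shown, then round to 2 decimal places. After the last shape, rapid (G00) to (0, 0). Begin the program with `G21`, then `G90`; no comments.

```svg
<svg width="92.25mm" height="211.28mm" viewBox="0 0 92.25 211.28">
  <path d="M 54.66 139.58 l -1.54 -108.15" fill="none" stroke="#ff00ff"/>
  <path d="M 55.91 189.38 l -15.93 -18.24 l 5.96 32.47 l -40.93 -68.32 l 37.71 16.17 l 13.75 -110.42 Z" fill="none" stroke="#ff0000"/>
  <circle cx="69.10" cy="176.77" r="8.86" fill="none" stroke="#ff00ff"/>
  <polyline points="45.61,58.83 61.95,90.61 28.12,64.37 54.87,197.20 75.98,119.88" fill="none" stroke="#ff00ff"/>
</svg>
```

1 u = 1 mm; y_m = 211.28 − y.

[1] `<path>` line segment, #ff00ff→cut S953 F796: (54.66,71.70) → (53.12,179.85)

[2] `<path>` closed polygon, #ff0000→score S568 F2055: (55.91,21.90) → (39.98,40.14) → (45.94,7.67) → (5.01,75.99) → (42.72,59.82) → (56.47,170.24) → (55.91,21.90) (closed)

[3] `<circle>` circle, #ff00ff→cut S953 F796: (77.96,34.51) → (75.36,40.77) → (69.10,43.37) → (62.84,40.77) → (60.24,34.51) → (62.84,28.25) → (69.10,25.65) → (75.36,28.25) → (77.96,34.51) (closed)

[4] `<polyline>` open polyline, #ff00ff→cut S953 F796: (45.61,152.45) → (61.95,120.67) → (28.12,146.91) → (54.87,14.08) → (75.98,91.40)

G21
G90
G00 X54.66 Y71.70
M3 S953
G1 X53.12 Y179.85 F796
G00 X55.91 Y21.90
M3 S568
G1 X39.98 Y40.14 F2055
G1 X45.94 Y7.67 F2055
G1 X5.01 Y75.99 F2055
G1 X42.72 Y59.82 F2055
G1 X56.47 Y170.24 F2055
G1 X55.91 Y21.90 F2055
G00 X77.96 Y34.51
M3 S953
G1 X75.36 Y40.77 F796
G1 X69.10 Y43.37 F796
G1 X62.84 Y40.77 F796
G1 X60.24 Y34.51 F796
G1 X62.84 Y28.25 F796
G1 X69.10 Y25.65 F796
G1 X75.36 Y28.25 F796
G1 X77.96 Y34.51 F796
G00 X45.61 Y152.45
M3 S953
G1 X61.95 Y120.67 F796
G1 X28.12 Y146.91 F796
G1 X54.87 Y14.08 F796
G1 X75.98 Y91.40 F796
M5
G00 X0.00 Y0.00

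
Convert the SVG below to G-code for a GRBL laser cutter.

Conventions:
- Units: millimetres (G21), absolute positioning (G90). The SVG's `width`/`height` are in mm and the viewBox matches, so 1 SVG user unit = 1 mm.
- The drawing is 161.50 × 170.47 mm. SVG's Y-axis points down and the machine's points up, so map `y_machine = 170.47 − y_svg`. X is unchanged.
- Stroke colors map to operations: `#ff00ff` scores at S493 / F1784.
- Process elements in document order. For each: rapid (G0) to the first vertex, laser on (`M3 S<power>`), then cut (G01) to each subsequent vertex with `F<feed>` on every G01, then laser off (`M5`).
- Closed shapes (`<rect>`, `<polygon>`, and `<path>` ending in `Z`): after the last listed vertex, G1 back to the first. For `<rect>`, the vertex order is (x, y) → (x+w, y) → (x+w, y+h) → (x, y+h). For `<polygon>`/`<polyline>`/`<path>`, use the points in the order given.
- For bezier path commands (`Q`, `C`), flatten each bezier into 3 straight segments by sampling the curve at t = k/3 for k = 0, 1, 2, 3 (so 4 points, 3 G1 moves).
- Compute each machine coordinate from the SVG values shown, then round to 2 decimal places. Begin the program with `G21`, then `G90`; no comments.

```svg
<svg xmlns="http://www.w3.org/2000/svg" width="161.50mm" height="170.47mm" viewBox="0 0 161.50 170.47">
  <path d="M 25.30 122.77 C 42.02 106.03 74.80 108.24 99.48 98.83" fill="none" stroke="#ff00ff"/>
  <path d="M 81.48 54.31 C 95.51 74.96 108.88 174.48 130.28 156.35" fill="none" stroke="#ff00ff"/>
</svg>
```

Since the viewBox matches the mm dimensions, user units are millimetres directly. The only transform is the Y-flip y_m = 170.47 − y_svg.

Shape 1 is a cubic bezier drawn with `<path>`. Its stroke #ff00ff means score at S493, F1784. After flipping Y the toolpath is (25.30,47.70) → (46.48,59.26) → (72.99,64.97) → (99.48,71.64).

Shape 2 is a cubic bezier drawn with `<path>`. Its stroke #ff00ff means score at S493, F1784. After flipping Y the toolpath is (81.48,116.16) → (95.61,76.50) → (111.23,27.93) → (130.28,14.12).

G21
G90
G0 X25.30 Y47.70
M3 S493
G01 X46.48 Y59.26 F1784
G01 X72.99 Y64.97 F1784
G01 X99.48 Y71.64 F1784
M5
G0 X81.48 Y116.16
M3 S493
G01 X95.61 Y76.50 F1784
G01 X111.23 Y27.93 F1784
G01 X130.28 Y14.12 F1784
M5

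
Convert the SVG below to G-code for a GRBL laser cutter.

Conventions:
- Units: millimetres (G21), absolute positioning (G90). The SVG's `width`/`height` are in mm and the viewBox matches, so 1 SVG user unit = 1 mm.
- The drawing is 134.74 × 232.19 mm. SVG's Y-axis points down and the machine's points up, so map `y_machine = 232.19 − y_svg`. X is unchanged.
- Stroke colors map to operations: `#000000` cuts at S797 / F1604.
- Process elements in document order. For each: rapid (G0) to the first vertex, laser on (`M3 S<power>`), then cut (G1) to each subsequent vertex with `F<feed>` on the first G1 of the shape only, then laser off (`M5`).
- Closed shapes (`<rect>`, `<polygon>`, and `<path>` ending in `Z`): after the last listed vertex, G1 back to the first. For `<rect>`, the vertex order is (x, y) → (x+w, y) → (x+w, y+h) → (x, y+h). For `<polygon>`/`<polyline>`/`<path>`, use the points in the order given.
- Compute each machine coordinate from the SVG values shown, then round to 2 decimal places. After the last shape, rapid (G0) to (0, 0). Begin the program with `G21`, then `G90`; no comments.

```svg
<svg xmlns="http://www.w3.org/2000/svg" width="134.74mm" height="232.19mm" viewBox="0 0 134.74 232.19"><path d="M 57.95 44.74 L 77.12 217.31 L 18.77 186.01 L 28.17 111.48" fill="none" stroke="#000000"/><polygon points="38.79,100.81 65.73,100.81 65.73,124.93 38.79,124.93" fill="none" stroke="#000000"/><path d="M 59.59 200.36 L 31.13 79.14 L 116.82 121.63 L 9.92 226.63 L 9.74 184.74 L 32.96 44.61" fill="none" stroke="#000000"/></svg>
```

viewBox `0 0 134.74 232.19` with mm width/height → 1 unit = 1 mm. Flip: y_m = 232.19 − y_svg.

**Shape 1** — `<path>` open polyline, stroke `#000000` → cut (S797, F1604). Machine vertices: (57.95,187.45) → (77.12,14.88) → (18.77,46.18) → (28.17,120.71). Open path.

**Shape 2** — `<polygon>` rectangle, stroke `#000000` → cut (S797, F1604). Machine vertices: (38.79,131.38) → (65.73,131.38) → (65.73,107.26) → (38.79,107.26) → (38.79,131.38). Closed: final G1 returns to the first vertex.

**Shape 3** — `<path>` open polyline, stroke `#000000` → cut (S797, F1604). Machine vertices: (59.59,31.83) → (31.13,153.05) → (116.82,110.56) → (9.92,5.56) → (9.74,47.45) → (32.96,187.58). Open path.

G21
G90
G0 X57.95 Y187.45
M3 S797
G1 X77.12 Y14.88 F1604
G1 X18.77 Y46.18
G1 X28.17 Y120.71
M5
G0 X38.79 Y131.38
M3 S797
G1 X65.73 Y131.38 F1604
G1 X65.73 Y107.26
G1 X38.79 Y107.26
G1 X38.79 Y131.38
M5
G0 X59.59 Y31.83
M3 S797
G1 X31.13 Y153.05 F1604
G1 X116.82 Y110.56
G1 X9.92 Y5.56
G1 X9.74 Y47.45
G1 X32.96 Y187.58
M5
G0 X0.00 Y0.00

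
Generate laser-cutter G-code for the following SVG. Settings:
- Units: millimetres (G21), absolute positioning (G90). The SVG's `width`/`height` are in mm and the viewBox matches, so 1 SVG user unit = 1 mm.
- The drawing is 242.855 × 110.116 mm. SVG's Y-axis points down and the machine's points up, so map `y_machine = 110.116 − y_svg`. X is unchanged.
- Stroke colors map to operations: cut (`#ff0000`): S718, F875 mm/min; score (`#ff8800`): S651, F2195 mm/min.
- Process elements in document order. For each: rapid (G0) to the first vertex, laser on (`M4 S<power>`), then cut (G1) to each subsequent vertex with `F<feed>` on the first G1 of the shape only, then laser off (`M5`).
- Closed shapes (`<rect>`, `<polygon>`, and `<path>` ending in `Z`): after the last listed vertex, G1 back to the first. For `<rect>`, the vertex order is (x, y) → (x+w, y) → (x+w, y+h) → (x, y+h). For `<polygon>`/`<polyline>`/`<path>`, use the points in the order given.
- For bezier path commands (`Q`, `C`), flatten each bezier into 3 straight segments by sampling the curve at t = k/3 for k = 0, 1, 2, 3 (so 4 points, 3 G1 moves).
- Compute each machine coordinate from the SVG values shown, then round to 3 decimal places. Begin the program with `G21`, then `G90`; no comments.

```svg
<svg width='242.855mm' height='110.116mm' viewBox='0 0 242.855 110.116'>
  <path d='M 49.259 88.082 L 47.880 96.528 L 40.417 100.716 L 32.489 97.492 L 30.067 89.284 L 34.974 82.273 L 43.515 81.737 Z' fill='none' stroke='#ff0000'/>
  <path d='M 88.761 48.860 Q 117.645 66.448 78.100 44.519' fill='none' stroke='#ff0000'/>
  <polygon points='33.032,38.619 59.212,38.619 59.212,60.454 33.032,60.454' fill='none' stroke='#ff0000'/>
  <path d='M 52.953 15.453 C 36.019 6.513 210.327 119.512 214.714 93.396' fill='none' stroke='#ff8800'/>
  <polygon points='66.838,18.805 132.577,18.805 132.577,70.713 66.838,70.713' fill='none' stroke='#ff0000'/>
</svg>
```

G21
G90
G0 X49.259 Y22.034
M4 S718
G1 X47.880 Y13.588 F875
G1 X40.417 Y9.400
G1 X32.489 Y12.624
G1 X30.067 Y20.832
G1 X34.974 Y27.843
G1 X43.515 Y28.379
G1 X49.259 Y22.034
M5
G0 X88.761 Y61.256
M4 S718
G1 X100.414 Y53.921 F875
G1 X96.860 Y55.368
G1 X78.100 Y65.597
M5
G0 X33.032 Y71.497
M4 S718
G1 X59.212 Y71.497 F875
G1 X59.212 Y49.662
G1 X33.032 Y49.662
G1 X33.032 Y71.497
M5
G0 X52.953 Y94.663
M4 S651
G1 X86.390 Y72.625 F2195
G1 X167.063 Y27.307
G1 X214.714 Y16.720
M5
G0 X66.838 Y91.311
M4 S718
G1 X132.577 Y91.311 F875
G1 X132.577 Y39.403
G1 X66.838 Y39.403
G1 X66.838 Y91.311
M5

viewBox `0 0 242.855 110.116` with mm width/height → 1 unit = 1 mm. Flip: y_m = 110.116 − y_svg.

**Shape 1** — `<path>` regular polygon, stroke `#ff0000` → cut (S718, F875). Machine vertices: (49.259,22.034) → (47.880,13.588) → (40.417,9.400) → (32.489,12.624) → (30.067,20.832) → (34.974,27.843) → (43.515,28.379) → (49.259,22.034). Closed: final G1 returns to the first vertex.

**Shape 2** — `<path>` quadratic bezier, stroke `#ff0000` → cut (S718, F875). Control points (SVG): P0=(88.761,48.860), P1=(117.645,66.448), P2=(78.100,44.519); sampled at t=k/3. Machine vertices: (88.761,61.256) → (100.414,53.921) → (96.860,55.368) → (78.100,65.597). Open path.

**Shape 3** — `<polygon>` rectangle, stroke `#ff0000` → cut (S718, F875). Machine vertices: (33.032,71.497) → (59.212,71.497) → (59.212,49.662) → (33.032,49.662) → (33.032,71.497). Closed: final G1 returns to the first vertex.

**Shape 4** — `<path>` cubic bezier, stroke `#ff8800` → score (S651, F2195). Control points (SVG): P0=(52.953,15.453), P1=(36.019,6.513), P2=(210.327,119.512), P3=(214.714,93.396); sampled at t=k/3. Machine vertices: (52.953,94.663) → (86.390,72.625) → (167.063,27.307) → (214.714,16.720). Open path.

**Shape 5** — `<polygon>` rectangle, stroke `#ff0000` → cut (S718, F875). Machine vertices: (66.838,91.311) → (132.577,91.311) → (132.577,39.403) → (66.838,39.403) → (66.838,91.311). Closed: final G1 returns to the first vertex.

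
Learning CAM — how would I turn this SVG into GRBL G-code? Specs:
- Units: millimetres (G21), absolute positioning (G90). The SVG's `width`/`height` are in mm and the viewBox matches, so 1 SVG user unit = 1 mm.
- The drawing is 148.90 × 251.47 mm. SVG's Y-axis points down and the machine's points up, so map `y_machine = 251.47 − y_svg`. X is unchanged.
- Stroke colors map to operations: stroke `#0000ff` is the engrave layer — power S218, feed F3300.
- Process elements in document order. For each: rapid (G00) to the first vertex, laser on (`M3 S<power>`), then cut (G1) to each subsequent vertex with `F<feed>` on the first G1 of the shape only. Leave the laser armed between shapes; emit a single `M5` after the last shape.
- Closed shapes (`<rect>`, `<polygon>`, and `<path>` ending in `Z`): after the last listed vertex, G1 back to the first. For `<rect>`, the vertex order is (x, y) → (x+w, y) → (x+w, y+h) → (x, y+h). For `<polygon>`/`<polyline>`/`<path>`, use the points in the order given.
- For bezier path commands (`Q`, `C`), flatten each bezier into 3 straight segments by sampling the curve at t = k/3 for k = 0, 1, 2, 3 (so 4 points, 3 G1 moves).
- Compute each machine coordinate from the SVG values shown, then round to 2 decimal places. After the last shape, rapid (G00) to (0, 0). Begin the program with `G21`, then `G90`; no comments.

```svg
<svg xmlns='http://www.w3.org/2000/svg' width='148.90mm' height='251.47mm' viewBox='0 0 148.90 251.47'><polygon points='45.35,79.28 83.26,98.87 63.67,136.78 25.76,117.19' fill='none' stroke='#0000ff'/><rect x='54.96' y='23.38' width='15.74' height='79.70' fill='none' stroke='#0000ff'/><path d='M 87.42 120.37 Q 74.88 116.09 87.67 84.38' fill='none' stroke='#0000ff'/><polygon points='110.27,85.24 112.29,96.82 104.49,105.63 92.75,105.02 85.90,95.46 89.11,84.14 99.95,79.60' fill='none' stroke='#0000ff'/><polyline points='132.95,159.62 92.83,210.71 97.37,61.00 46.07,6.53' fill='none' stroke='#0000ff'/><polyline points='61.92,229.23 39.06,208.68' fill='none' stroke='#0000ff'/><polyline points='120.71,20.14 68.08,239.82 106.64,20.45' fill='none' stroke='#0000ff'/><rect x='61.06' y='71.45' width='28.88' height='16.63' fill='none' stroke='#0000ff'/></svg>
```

1 u = 1 mm; y_m = 251.47 − y.

[1] `<polygon>` regular polygon, #0000ff→engrave S218 F3300: (45.35,172.19) → (83.26,152.60) → (63.67,114.69) → (25.76,134.28) → (45.35,172.19) (closed)

[2] `<rect>` rectangle, #0000ff→engrave S218 F3300: (54.96,228.09) → (70.70,228.09) → (70.70,148.39) → (54.96,148.39) → (54.96,228.09) (closed)

[3] `<path>` quadratic bezier, #0000ff→engrave S218 F3300: (87.42,131.10) → (81.87,137.00) → (81.96,149.00) → (87.67,167.09)

[4] `<polygon>` regular polygon, #0000ff→engrave S218 F3300: (110.27,166.23) → (112.29,154.65) → (104.49,145.84) → (92.75,146.45) → (85.90,156.01) → (89.11,167.33) → (99.95,171.87) → (110.27,166.23) (closed)

[5] `<polyline>` open polyline, #0000ff→engrave S218 F3300: (132.95,91.85) → (92.83,40.76) → (97.37,190.47) → (46.07,244.94)

[6] `<polyline>` line segment, #0000ff→engrave S218 F3300: (61.92,22.24) → (39.06,42.79)

[7] `<polyline>` open polyline, #0000ff→engrave S218 F3300: (120.71,231.33) → (68.08,11.65) → (106.64,231.02)

[8] `<rect>` rectangle, #0000ff→engrave S218 F3300: (61.06,180.02) → (89.94,180.02) → (89.94,163.39) → (61.06,163.39) → (61.06,180.02) (closed)

G21
G90
G00 X45.35 Y172.19
M3 S218
G1 X83.26 Y152.60 F3300
G1 X63.67 Y114.69
G1 X25.76 Y134.28
G1 X45.35 Y172.19
G00 X54.96 Y228.09
M3 S218
G1 X70.70 Y228.09 F3300
G1 X70.70 Y148.39
G1 X54.96 Y148.39
G1 X54.96 Y228.09
G00 X87.42 Y131.10
M3 S218
G1 X81.87 Y137.00 F3300
G1 X81.96 Y149.00
G1 X87.67 Y167.09
G00 X110.27 Y166.23
M3 S218
G1 X112.29 Y154.65 F3300
G1 X104.49 Y145.84
G1 X92.75 Y146.45
G1 X85.90 Y156.01
G1 X89.11 Y167.33
G1 X99.95 Y171.87
G1 X110.27 Y166.23
G00 X132.95 Y91.85
M3 S218
G1 X92.83 Y40.76 F3300
G1 X97.37 Y190.47
G1 X46.07 Y244.94
G00 X61.92 Y22.24
M3 S218
G1 X39.06 Y42.79 F3300
G00 X120.71 Y231.33
M3 S218
G1 X68.08 Y11.65 F3300
G1 X106.64 Y231.02
G00 X61.06 Y180.02
M3 S218
G1 X89.94 Y180.02 F3300
G1 X89.94 Y163.39
G1 X61.06 Y163.39
G1 X61.06 Y180.02
M5
G00 X0.00 Y0.00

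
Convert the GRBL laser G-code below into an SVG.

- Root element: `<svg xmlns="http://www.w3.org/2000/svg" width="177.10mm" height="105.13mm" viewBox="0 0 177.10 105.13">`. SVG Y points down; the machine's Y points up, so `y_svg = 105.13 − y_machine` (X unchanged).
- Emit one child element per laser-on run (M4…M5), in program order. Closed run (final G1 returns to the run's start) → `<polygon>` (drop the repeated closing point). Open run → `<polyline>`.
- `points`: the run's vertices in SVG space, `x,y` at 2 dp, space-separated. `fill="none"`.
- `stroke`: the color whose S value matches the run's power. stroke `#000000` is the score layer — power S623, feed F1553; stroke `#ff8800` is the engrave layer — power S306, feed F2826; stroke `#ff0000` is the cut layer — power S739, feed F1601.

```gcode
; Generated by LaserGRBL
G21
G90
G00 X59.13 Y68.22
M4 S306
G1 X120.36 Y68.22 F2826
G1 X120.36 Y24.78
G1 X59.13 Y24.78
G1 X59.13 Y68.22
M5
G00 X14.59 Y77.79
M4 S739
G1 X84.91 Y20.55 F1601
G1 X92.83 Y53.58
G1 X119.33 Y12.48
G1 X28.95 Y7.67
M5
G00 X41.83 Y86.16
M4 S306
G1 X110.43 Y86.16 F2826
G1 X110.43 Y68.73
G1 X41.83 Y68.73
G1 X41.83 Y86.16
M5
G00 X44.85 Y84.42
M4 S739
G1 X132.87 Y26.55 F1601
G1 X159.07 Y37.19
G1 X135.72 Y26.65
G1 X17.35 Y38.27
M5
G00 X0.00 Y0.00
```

<svg xmlns="http://www.w3.org/2000/svg" width="177.10mm" height="105.13mm" viewBox="0 0 177.10 105.13">
  <polygon points="59.13,36.91 120.36,36.91 120.36,80.35 59.13,80.35" fill="none" stroke="#ff8800"/>
  <polyline points="14.59,27.34 84.91,84.58 92.83,51.55 119.33,92.65 28.95,97.46" fill="none" stroke="#ff0000"/>
  <polygon points="41.83,18.97 110.43,18.97 110.43,36.40 41.83,36.40" fill="none" stroke="#ff8800"/>
  <polyline points="44.85,20.71 132.87,78.58 159.07,67.94 135.72,78.48 17.35,66.86" fill="none" stroke="#ff0000"/>
</svg>

Each laser-on run becomes one SVG element. Flip Y back into SVG space with y_svg = 105.13 − y_machine.

Run 1: S306 ⇒ engrave layer `#ff8800`. The run returns to its start, so emit a `<polygon>` with points (Y-flipped): 59.13,36.91 120.36,36.91 120.36,80.35 59.13,80.35.

Run 2: S739 ⇒ cut layer `#ff0000`. The run is open, so emit a `<polyline>` with points (Y-flipped): 14.59,27.34 84.91,84.58 92.83,51.55 119.33,92.65 28.95,97.46.

Run 3: the run's S306 means `#ff8800` (engrave). The run returns to its start, so emit a `<polygon>` with points (Y-flipped): 41.83,18.97 110.43,18.97 110.43,36.40 41.83,36.40.

Run 4: S739 ⇒ cut layer `#ff0000`. The run is open, so emit a `<polyline>` with points (Y-flipped): 44.85,20.71 132.87,78.58 159.07,67.94 135.72,78.48 17.35,66.86.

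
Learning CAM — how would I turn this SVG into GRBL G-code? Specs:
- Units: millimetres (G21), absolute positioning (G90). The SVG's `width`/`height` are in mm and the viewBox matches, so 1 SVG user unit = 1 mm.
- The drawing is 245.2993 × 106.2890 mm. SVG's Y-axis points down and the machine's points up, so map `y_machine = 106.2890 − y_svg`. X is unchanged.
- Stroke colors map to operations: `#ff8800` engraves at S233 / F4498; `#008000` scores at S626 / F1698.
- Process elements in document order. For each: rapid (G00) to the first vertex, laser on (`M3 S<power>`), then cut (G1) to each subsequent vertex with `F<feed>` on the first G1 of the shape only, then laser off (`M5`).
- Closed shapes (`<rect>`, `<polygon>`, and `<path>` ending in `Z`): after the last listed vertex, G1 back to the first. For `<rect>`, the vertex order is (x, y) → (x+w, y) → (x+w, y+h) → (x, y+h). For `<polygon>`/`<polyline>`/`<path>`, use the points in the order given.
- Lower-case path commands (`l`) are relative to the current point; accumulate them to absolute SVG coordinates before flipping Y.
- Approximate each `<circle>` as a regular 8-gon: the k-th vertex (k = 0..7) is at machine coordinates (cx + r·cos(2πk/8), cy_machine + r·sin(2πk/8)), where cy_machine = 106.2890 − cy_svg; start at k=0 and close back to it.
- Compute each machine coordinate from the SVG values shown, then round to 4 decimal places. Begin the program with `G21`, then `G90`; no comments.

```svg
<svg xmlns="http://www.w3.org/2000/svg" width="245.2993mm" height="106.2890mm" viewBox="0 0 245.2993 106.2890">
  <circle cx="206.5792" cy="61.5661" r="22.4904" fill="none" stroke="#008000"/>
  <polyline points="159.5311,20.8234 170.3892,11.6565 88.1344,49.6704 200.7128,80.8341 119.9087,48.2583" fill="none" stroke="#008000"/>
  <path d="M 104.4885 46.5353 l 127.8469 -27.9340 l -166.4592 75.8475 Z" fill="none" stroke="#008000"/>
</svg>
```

Since the viewBox matches the mm dimensions, user units are millimetres directly. The only transform is the Y-flip y_m = 106.2890 − y_svg.

Shape 1 is a circle drawn with `<circle>`. Its stroke #008000 means score at S626, F1698. After flipping Y the toolpath is (229.0696,44.7229) → (222.4823,60.6260) → (206.5792,67.2133) → (190.6761,60.6260) → (184.0888,44.7229) → (190.6761,28.8198) → (206.5792,22.2325) → (222.4823,28.8198) → (229.0696,44.7229), returning to the start.

Shape 2 is a open polyline drawn with `<polyline>`. Its stroke #008000 means score at S626, F1698. After flipping Y the toolpath is (159.5311,85.4656) → (170.3892,94.6325) → (88.1344,56.6186) → (200.7128,25.4549) → (119.9087,58.0307).

Shape 3 is a closed polygon drawn with `<path>`. Its stroke #008000 means score at S626, F1698. After flipping Y the toolpath is (104.4885,59.7537) → (232.3354,87.6877) → (65.8762,11.8402) → (104.4885,59.7537), returning to the start.

G21
G90
G00 X229.0696 Y44.7229
M3 S626
G1 X222.4823 Y60.6260 F1698
G1 X206.5792 Y67.2133
G1 X190.6761 Y60.6260
G1 X184.0888 Y44.7229
G1 X190.6761 Y28.8198
G1 X206.5792 Y22.2325
G1 X222.4823 Y28.8198
G1 X229.0696 Y44.7229
M5
G00 X159.5311 Y85.4656
M3 S626
G1 X170.3892 Y94.6325 F1698
G1 X88.1344 Y56.6186
G1 X200.7128 Y25.4549
G1 X119.9087 Y58.0307
M5
G00 X104.4885 Y59.7537
M3 S626
G1 X232.3354 Y87.6877 F1698
G1 X65.8762 Y11.8402
G1 X104.4885 Y59.7537
M5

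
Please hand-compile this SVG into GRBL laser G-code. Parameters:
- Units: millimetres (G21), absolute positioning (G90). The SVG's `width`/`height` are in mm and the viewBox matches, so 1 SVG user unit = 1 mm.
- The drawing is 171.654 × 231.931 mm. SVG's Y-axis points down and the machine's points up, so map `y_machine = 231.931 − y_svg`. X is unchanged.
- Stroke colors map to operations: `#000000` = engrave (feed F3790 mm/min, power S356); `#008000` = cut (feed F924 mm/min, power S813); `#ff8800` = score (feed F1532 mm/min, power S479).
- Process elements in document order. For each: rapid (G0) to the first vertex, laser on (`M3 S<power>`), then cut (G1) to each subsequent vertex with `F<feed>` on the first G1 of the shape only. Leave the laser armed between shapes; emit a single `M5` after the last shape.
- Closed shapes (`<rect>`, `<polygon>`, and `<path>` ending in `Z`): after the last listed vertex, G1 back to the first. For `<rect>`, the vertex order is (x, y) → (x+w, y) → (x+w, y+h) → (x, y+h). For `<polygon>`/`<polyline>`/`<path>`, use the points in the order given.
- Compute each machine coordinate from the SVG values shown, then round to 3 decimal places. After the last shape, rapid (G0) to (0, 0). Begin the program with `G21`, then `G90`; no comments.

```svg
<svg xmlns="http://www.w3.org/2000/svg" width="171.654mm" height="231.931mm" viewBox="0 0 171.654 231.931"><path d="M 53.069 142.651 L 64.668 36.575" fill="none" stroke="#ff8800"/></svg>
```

G21
G90
G0 X53.069 Y89.280
M3 S479
G1 X64.668 Y195.356 F1532
M5
G0 X0.000 Y0.000

1 u = 1 mm; y_m = 231.931 − y.

[1] `<path>` line segment, #ff8800→score S479 F1532: (53.069,89.280) → (64.668,195.356)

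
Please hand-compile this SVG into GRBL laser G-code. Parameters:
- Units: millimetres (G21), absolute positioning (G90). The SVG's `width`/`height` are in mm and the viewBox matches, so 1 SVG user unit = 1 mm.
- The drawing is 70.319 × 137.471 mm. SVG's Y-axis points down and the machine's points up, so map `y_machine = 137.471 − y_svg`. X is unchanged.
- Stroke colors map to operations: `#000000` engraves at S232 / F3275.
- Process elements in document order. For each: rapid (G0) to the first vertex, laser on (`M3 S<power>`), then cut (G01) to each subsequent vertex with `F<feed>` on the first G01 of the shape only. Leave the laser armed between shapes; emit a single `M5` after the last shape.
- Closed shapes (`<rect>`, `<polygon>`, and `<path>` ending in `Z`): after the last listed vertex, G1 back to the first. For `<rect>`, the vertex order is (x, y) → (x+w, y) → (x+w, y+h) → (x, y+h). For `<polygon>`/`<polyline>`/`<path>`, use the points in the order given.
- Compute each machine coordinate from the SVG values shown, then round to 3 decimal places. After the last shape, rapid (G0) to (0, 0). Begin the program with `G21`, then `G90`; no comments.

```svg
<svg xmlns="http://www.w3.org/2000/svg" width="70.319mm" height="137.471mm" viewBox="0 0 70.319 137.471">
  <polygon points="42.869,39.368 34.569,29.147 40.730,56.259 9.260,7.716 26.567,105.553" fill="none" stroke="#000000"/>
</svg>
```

G21
G90
G0 X42.869 Y98.103
M3 S232
G01 X34.569 Y108.324 F3275
G01 X40.730 Y81.212
G01 X9.260 Y129.755
G01 X26.567 Y31.918
G01 X42.869 Y98.103
M5
G0 X0.000 Y0.000

viewBox `0 0 70.319 137.471` with mm width/height → 1 unit = 1 mm. Flip: y_m = 137.471 − y_svg.

**Shape 1** — `<polygon>` closed polygon, stroke `#000000` → engrave (S232, F3275). Machine vertices: (42.869,98.103) → (34.569,108.324) → (40.730,81.212) → (9.260,129.755) → (26.567,31.918) → (42.869,98.103). Closed: final G1 returns to the first vertex.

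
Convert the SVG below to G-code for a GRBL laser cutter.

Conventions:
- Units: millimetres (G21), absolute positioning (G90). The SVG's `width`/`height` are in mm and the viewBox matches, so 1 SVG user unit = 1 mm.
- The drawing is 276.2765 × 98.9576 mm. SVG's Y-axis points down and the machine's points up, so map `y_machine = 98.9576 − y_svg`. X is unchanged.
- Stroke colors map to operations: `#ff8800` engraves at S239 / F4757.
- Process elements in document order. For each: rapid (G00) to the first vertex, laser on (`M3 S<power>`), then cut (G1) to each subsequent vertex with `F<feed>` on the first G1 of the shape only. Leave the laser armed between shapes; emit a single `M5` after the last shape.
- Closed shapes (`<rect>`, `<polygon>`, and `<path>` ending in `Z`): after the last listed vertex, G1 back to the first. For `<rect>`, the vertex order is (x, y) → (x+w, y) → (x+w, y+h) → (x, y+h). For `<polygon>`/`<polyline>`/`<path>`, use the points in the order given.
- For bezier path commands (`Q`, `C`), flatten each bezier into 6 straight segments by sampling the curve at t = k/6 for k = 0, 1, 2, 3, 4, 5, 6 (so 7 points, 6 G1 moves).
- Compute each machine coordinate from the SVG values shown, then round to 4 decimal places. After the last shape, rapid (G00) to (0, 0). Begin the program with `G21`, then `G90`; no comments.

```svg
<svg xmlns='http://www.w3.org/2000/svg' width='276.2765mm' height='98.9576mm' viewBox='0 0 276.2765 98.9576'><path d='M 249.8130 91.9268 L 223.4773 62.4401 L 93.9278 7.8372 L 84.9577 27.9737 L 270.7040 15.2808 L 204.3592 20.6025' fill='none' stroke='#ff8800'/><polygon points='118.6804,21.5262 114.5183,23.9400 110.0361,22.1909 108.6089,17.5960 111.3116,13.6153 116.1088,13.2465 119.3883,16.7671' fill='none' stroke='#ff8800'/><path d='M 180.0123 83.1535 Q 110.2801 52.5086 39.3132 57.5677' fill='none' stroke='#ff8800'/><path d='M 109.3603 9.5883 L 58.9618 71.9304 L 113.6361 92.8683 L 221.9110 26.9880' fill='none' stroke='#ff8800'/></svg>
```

G21
G90
G00 X249.8130 Y7.0308
M3 S239
G1 X223.4773 Y36.5175 F4757
G1 X93.9278 Y91.1204
G1 X84.9577 Y70.9839
G1 X270.7040 Y83.6768
G1 X204.3592 Y78.3551
G00 X118.6804 Y77.4314
M3 S239
G1 X114.5183 Y75.0176 F4757
G1 X110.0361 Y76.7667
G1 X108.6089 Y81.3616
G1 X111.3116 Y85.3423
G1 X116.1088 Y85.7111
G1 X119.3883 Y82.1905
G1 X118.6804 Y77.4314
G00 X180.0123 Y15.8041
M3 S239
G1 X156.7339 Y25.0273 F4757
G1 X133.3870 Y32.2669
G1 X109.9714 Y37.5230
G1 X86.4873 Y40.7955
G1 X62.9345 Y42.0845
G1 X39.3132 Y41.3899
G00 X109.3603 Y89.3693
M3 S239
G1 X58.9618 Y27.0272 F4757
G1 X113.6361 Y6.0893
G1 X221.9110 Y71.9696
M5
G00 X0.0000 Y0.0000

1 u = 1 mm; y_m = 98.9576 − y.

[1] `<path>` open polyline, #ff8800→engrave S239 F4757: (249.8130,7.0308) → (223.4773,36.5175) → (93.9278,91.1204) → (84.9577,70.9839) → (270.7040,83.6768) → (204.3592,78.3551)

[2] `<polygon>` regular polygon, #ff8800→engrave S239 F4757: (118.6804,77.4314) → (114.5183,75.0176) → (110.0361,76.7667) → (108.6089,81.3616) → (111.3116,85.3423) → (116.1088,85.7111) → (119.3883,82.1905) → (118.6804,77.4314) (closed)

[3] `<path>` quadratic bezier, #ff8800→engrave S239 F4757: (180.0123,15.8041) → (156.7339,25.0273) → (133.3870,32.2669) → (109.9714,37.5230) → (86.4873,40.7955) → (62.9345,42.0845) → (39.3132,41.3899)

[4] `<path>` open polyline, #ff8800→engrave S239 F4757: (109.3603,89.3693) → (58.9618,27.0272) → (113.6361,6.0893) → (221.9110,71.9696)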